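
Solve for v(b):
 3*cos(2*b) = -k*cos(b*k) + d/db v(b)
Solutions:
 v(b) = C1 + 3*sin(2*b)/2 + sin(b*k)


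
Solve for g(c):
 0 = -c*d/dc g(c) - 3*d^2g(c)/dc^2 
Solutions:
 g(c) = C1 + C2*erf(sqrt(6)*c/6)


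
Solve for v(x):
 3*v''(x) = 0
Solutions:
 v(x) = C1 + C2*x


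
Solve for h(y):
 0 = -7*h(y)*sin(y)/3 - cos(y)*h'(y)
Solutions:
 h(y) = C1*cos(y)^(7/3)


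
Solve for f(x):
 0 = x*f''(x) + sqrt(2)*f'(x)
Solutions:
 f(x) = C1 + C2*x^(1 - sqrt(2))


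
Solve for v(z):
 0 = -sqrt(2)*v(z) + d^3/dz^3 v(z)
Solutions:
 v(z) = C3*exp(2^(1/6)*z) + (C1*sin(2^(1/6)*sqrt(3)*z/2) + C2*cos(2^(1/6)*sqrt(3)*z/2))*exp(-2^(1/6)*z/2)


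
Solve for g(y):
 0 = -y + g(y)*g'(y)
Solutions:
 g(y) = -sqrt(C1 + y^2)
 g(y) = sqrt(C1 + y^2)


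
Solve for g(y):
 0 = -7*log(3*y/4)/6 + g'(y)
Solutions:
 g(y) = C1 + 7*y*log(y)/6 - 7*y*log(2)/3 - 7*y/6 + 7*y*log(3)/6


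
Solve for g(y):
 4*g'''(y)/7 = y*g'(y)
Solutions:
 g(y) = C1 + Integral(C2*airyai(14^(1/3)*y/2) + C3*airybi(14^(1/3)*y/2), y)


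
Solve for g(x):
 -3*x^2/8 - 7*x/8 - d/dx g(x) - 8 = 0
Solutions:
 g(x) = C1 - x^3/8 - 7*x^2/16 - 8*x


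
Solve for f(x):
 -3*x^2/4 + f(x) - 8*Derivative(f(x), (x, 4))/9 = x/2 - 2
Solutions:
 f(x) = C1*exp(-2^(1/4)*sqrt(3)*x/2) + C2*exp(2^(1/4)*sqrt(3)*x/2) + C3*sin(2^(1/4)*sqrt(3)*x/2) + C4*cos(2^(1/4)*sqrt(3)*x/2) + 3*x^2/4 + x/2 - 2


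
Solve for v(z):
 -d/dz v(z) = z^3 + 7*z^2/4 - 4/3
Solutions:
 v(z) = C1 - z^4/4 - 7*z^3/12 + 4*z/3


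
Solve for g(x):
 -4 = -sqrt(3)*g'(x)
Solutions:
 g(x) = C1 + 4*sqrt(3)*x/3


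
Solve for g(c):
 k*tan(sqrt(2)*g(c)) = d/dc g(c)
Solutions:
 g(c) = sqrt(2)*(pi - asin(C1*exp(sqrt(2)*c*k)))/2
 g(c) = sqrt(2)*asin(C1*exp(sqrt(2)*c*k))/2


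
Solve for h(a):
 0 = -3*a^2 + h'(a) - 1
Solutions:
 h(a) = C1 + a^3 + a


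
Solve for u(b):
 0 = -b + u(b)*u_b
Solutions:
 u(b) = -sqrt(C1 + b^2)
 u(b) = sqrt(C1 + b^2)


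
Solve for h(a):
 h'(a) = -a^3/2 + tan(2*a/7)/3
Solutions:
 h(a) = C1 - a^4/8 - 7*log(cos(2*a/7))/6


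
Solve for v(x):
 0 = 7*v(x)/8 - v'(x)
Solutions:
 v(x) = C1*exp(7*x/8)


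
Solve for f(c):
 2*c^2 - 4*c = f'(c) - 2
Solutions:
 f(c) = C1 + 2*c^3/3 - 2*c^2 + 2*c


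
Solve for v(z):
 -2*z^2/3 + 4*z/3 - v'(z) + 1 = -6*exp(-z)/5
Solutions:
 v(z) = C1 - 2*z^3/9 + 2*z^2/3 + z - 6*exp(-z)/5


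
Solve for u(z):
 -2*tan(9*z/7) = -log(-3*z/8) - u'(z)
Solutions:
 u(z) = C1 - z*log(-z) - z*log(3) + z + 3*z*log(2) - 14*log(cos(9*z/7))/9


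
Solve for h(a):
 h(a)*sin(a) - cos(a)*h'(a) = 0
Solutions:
 h(a) = C1/cos(a)


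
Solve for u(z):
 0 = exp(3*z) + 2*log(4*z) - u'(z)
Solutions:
 u(z) = C1 + 2*z*log(z) + 2*z*(-1 + 2*log(2)) + exp(3*z)/3


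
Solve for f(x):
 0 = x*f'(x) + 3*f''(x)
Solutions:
 f(x) = C1 + C2*erf(sqrt(6)*x/6)


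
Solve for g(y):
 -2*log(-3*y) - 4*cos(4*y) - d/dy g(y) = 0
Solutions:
 g(y) = C1 - 2*y*log(-y) - 2*y*log(3) + 2*y - sin(4*y)


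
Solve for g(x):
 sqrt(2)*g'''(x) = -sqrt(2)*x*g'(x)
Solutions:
 g(x) = C1 + Integral(C2*airyai(-x) + C3*airybi(-x), x)


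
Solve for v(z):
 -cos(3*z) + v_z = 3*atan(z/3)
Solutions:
 v(z) = C1 + 3*z*atan(z/3) - 9*log(z^2 + 9)/2 + sin(3*z)/3


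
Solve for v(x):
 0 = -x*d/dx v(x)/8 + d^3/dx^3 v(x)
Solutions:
 v(x) = C1 + Integral(C2*airyai(x/2) + C3*airybi(x/2), x)


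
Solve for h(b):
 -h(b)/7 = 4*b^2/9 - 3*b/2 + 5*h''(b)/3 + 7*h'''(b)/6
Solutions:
 h(b) = C1*exp(b*(-20 + 100/(9*sqrt(17969) + 1567)^(1/3) + (9*sqrt(17969) + 1567)^(1/3))/42)*sin(sqrt(3)*b*(-(9*sqrt(17969) + 1567)^(1/3) + 100/(9*sqrt(17969) + 1567)^(1/3))/42) + C2*exp(b*(-20 + 100/(9*sqrt(17969) + 1567)^(1/3) + (9*sqrt(17969) + 1567)^(1/3))/42)*cos(sqrt(3)*b*(-(9*sqrt(17969) + 1567)^(1/3) + 100/(9*sqrt(17969) + 1567)^(1/3))/42) + C3*exp(-b*(100/(9*sqrt(17969) + 1567)^(1/3) + 10 + (9*sqrt(17969) + 1567)^(1/3))/21) - 28*b^2/9 + 21*b/2 + 1960/27


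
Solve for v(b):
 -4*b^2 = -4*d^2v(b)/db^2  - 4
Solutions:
 v(b) = C1 + C2*b + b^4/12 - b^2/2


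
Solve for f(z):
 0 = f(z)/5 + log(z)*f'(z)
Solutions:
 f(z) = C1*exp(-li(z)/5)


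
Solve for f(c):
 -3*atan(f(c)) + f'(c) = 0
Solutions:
 Integral(1/atan(_y), (_y, f(c))) = C1 + 3*c


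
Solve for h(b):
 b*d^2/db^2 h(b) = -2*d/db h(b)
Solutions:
 h(b) = C1 + C2/b


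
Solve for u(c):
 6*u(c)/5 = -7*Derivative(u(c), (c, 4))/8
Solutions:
 u(c) = (C1*sin(sqrt(2)*3^(1/4)*35^(3/4)*c/35) + C2*cos(sqrt(2)*3^(1/4)*35^(3/4)*c/35))*exp(-sqrt(2)*3^(1/4)*35^(3/4)*c/35) + (C3*sin(sqrt(2)*3^(1/4)*35^(3/4)*c/35) + C4*cos(sqrt(2)*3^(1/4)*35^(3/4)*c/35))*exp(sqrt(2)*3^(1/4)*35^(3/4)*c/35)


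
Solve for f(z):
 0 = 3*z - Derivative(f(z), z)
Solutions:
 f(z) = C1 + 3*z^2/2


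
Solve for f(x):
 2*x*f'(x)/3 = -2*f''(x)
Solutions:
 f(x) = C1 + C2*erf(sqrt(6)*x/6)


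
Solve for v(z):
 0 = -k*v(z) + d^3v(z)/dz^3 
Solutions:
 v(z) = C1*exp(k^(1/3)*z) + C2*exp(k^(1/3)*z*(-1 + sqrt(3)*I)/2) + C3*exp(-k^(1/3)*z*(1 + sqrt(3)*I)/2)


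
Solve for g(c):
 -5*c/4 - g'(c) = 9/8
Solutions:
 g(c) = C1 - 5*c^2/8 - 9*c/8


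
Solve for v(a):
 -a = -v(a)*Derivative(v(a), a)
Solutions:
 v(a) = -sqrt(C1 + a^2)
 v(a) = sqrt(C1 + a^2)


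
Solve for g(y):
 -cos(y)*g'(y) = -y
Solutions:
 g(y) = C1 + Integral(y/cos(y), y)


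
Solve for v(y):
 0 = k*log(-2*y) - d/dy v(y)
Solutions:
 v(y) = C1 + k*y*log(-y) + k*y*(-1 + log(2))


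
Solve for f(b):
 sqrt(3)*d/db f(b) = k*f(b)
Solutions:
 f(b) = C1*exp(sqrt(3)*b*k/3)


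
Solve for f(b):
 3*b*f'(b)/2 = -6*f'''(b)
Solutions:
 f(b) = C1 + Integral(C2*airyai(-2^(1/3)*b/2) + C3*airybi(-2^(1/3)*b/2), b)


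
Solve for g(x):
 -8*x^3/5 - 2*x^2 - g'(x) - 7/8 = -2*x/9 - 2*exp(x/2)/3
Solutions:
 g(x) = C1 - 2*x^4/5 - 2*x^3/3 + x^2/9 - 7*x/8 + 4*exp(x/2)/3


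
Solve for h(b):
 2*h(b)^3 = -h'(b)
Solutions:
 h(b) = -sqrt(2)*sqrt(-1/(C1 - 2*b))/2
 h(b) = sqrt(2)*sqrt(-1/(C1 - 2*b))/2


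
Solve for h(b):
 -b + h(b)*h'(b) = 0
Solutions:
 h(b) = -sqrt(C1 + b^2)
 h(b) = sqrt(C1 + b^2)


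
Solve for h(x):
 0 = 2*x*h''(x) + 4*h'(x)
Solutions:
 h(x) = C1 + C2/x


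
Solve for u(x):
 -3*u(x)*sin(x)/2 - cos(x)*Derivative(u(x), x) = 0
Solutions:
 u(x) = C1*cos(x)^(3/2)


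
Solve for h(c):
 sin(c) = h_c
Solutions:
 h(c) = C1 - cos(c)


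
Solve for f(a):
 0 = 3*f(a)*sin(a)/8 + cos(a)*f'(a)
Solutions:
 f(a) = C1*cos(a)^(3/8)


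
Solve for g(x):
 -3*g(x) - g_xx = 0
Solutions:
 g(x) = C1*sin(sqrt(3)*x) + C2*cos(sqrt(3)*x)


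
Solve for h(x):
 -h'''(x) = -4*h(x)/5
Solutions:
 h(x) = C3*exp(10^(2/3)*x/5) + (C1*sin(10^(2/3)*sqrt(3)*x/10) + C2*cos(10^(2/3)*sqrt(3)*x/10))*exp(-10^(2/3)*x/10)


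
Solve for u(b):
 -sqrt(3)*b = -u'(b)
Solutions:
 u(b) = C1 + sqrt(3)*b^2/2


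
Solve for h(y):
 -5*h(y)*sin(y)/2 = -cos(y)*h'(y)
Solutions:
 h(y) = C1/cos(y)^(5/2)


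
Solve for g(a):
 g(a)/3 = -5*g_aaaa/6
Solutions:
 g(a) = (C1*sin(10^(3/4)*a/10) + C2*cos(10^(3/4)*a/10))*exp(-10^(3/4)*a/10) + (C3*sin(10^(3/4)*a/10) + C4*cos(10^(3/4)*a/10))*exp(10^(3/4)*a/10)


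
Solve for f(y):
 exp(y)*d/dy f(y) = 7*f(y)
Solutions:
 f(y) = C1*exp(-7*exp(-y))


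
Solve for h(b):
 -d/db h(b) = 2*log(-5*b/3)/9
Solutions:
 h(b) = C1 - 2*b*log(-b)/9 + 2*b*(-log(5) + 1 + log(3))/9


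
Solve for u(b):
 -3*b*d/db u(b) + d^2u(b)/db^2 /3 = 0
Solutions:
 u(b) = C1 + C2*erfi(3*sqrt(2)*b/2)


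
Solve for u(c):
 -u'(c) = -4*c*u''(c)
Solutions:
 u(c) = C1 + C2*c^(5/4)


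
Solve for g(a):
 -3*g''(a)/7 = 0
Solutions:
 g(a) = C1 + C2*a


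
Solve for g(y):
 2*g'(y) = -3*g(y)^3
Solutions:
 g(y) = -sqrt(-1/(C1 - 3*y))
 g(y) = sqrt(-1/(C1 - 3*y))


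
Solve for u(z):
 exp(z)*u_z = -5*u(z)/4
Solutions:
 u(z) = C1*exp(5*exp(-z)/4)


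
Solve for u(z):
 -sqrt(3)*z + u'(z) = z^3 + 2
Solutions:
 u(z) = C1 + z^4/4 + sqrt(3)*z^2/2 + 2*z


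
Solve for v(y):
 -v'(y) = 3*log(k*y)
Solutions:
 v(y) = C1 - 3*y*log(k*y) + 3*y


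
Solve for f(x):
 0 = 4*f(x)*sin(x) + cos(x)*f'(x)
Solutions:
 f(x) = C1*cos(x)^4


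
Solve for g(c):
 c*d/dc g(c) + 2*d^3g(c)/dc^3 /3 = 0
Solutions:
 g(c) = C1 + Integral(C2*airyai(-2^(2/3)*3^(1/3)*c/2) + C3*airybi(-2^(2/3)*3^(1/3)*c/2), c)


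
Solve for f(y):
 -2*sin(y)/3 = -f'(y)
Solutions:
 f(y) = C1 - 2*cos(y)/3


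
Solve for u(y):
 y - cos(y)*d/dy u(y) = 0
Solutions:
 u(y) = C1 + Integral(y/cos(y), y)


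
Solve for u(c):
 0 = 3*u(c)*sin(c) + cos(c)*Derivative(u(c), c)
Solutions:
 u(c) = C1*cos(c)^3


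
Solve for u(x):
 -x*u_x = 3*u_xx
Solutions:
 u(x) = C1 + C2*erf(sqrt(6)*x/6)


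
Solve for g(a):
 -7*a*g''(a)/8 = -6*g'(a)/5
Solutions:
 g(a) = C1 + C2*a^(83/35)


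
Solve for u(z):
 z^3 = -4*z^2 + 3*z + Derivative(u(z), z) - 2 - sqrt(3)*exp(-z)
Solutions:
 u(z) = C1 + z^4/4 + 4*z^3/3 - 3*z^2/2 + 2*z - sqrt(3)*exp(-z)


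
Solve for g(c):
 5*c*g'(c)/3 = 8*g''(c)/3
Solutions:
 g(c) = C1 + C2*erfi(sqrt(5)*c/4)


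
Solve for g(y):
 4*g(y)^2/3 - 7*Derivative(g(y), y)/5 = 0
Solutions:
 g(y) = -21/(C1 + 20*y)


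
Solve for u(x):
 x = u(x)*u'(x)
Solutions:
 u(x) = -sqrt(C1 + x^2)
 u(x) = sqrt(C1 + x^2)


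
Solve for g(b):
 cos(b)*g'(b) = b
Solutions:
 g(b) = C1 + Integral(b/cos(b), b)


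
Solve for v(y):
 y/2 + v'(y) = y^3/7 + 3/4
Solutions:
 v(y) = C1 + y^4/28 - y^2/4 + 3*y/4


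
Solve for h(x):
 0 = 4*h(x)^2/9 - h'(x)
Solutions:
 h(x) = -9/(C1 + 4*x)


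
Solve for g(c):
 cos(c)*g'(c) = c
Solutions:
 g(c) = C1 + Integral(c/cos(c), c)


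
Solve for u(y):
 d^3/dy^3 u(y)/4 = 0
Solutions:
 u(y) = C1 + C2*y + C3*y^2


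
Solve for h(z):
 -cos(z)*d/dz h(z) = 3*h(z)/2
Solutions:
 h(z) = C1*(sin(z) - 1)^(3/4)/(sin(z) + 1)^(3/4)


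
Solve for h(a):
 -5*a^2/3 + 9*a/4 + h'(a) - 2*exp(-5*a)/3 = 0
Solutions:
 h(a) = C1 + 5*a^3/9 - 9*a^2/8 - 2*exp(-5*a)/15


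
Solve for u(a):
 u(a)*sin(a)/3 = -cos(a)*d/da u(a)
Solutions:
 u(a) = C1*cos(a)^(1/3)


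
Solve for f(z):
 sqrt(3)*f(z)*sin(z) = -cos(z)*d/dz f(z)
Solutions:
 f(z) = C1*cos(z)^(sqrt(3))


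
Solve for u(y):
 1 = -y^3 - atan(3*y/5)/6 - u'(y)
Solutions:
 u(y) = C1 - y^4/4 - y*atan(3*y/5)/6 - y + 5*log(9*y^2 + 25)/36


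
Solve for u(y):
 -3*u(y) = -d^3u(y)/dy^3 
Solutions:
 u(y) = C3*exp(3^(1/3)*y) + (C1*sin(3^(5/6)*y/2) + C2*cos(3^(5/6)*y/2))*exp(-3^(1/3)*y/2)


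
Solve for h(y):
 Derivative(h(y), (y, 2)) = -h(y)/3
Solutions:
 h(y) = C1*sin(sqrt(3)*y/3) + C2*cos(sqrt(3)*y/3)


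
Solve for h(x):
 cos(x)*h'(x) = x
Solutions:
 h(x) = C1 + Integral(x/cos(x), x)


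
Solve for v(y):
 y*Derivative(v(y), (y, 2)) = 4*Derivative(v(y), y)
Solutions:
 v(y) = C1 + C2*y^5


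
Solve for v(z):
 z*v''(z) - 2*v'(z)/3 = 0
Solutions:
 v(z) = C1 + C2*z^(5/3)


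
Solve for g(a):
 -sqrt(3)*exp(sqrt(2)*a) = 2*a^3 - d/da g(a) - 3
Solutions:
 g(a) = C1 + a^4/2 - 3*a + sqrt(6)*exp(sqrt(2)*a)/2


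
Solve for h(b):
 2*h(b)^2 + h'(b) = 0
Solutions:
 h(b) = 1/(C1 + 2*b)


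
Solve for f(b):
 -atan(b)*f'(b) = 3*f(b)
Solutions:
 f(b) = C1*exp(-3*Integral(1/atan(b), b))


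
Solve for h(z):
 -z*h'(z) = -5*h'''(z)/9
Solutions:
 h(z) = C1 + Integral(C2*airyai(15^(2/3)*z/5) + C3*airybi(15^(2/3)*z/5), z)


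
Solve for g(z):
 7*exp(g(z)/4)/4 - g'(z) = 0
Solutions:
 g(z) = 4*log(-1/(C1 + 7*z)) + 16*log(2)


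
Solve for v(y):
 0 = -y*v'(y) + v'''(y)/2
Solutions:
 v(y) = C1 + Integral(C2*airyai(2^(1/3)*y) + C3*airybi(2^(1/3)*y), y)


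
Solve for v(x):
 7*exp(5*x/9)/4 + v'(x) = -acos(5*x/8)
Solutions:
 v(x) = C1 - x*acos(5*x/8) + sqrt(64 - 25*x^2)/5 - 63*exp(5*x/9)/20


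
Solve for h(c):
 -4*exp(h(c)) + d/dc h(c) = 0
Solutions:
 h(c) = log(-1/(C1 + 4*c))


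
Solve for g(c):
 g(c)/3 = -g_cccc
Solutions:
 g(c) = (C1*sin(sqrt(2)*3^(3/4)*c/6) + C2*cos(sqrt(2)*3^(3/4)*c/6))*exp(-sqrt(2)*3^(3/4)*c/6) + (C3*sin(sqrt(2)*3^(3/4)*c/6) + C4*cos(sqrt(2)*3^(3/4)*c/6))*exp(sqrt(2)*3^(3/4)*c/6)


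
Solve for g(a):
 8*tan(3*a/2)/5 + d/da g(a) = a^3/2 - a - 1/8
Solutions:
 g(a) = C1 + a^4/8 - a^2/2 - a/8 + 16*log(cos(3*a/2))/15


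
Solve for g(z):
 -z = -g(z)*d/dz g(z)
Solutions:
 g(z) = -sqrt(C1 + z^2)
 g(z) = sqrt(C1 + z^2)


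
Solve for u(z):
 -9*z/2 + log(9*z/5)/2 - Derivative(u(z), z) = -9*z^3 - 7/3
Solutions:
 u(z) = C1 + 9*z^4/4 - 9*z^2/4 + z*log(z)/2 - z*log(5)/2 + z*log(3) + 11*z/6


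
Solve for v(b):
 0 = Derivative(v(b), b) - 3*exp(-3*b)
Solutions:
 v(b) = C1 - exp(-3*b)


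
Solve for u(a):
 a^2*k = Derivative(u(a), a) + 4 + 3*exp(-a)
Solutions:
 u(a) = C1 + a^3*k/3 - 4*a + 3*exp(-a)


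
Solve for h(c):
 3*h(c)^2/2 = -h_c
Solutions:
 h(c) = 2/(C1 + 3*c)


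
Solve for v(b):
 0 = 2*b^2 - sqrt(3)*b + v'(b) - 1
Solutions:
 v(b) = C1 - 2*b^3/3 + sqrt(3)*b^2/2 + b


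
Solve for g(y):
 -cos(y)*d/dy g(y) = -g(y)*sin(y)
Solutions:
 g(y) = C1/cos(y)


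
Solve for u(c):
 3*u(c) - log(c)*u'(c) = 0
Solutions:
 u(c) = C1*exp(3*li(c))


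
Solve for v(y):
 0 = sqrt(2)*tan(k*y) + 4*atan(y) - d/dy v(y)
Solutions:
 v(y) = C1 + 4*y*atan(y) + sqrt(2)*Piecewise((-log(cos(k*y))/k, Ne(k, 0)), (0, True)) - 2*log(y^2 + 1)


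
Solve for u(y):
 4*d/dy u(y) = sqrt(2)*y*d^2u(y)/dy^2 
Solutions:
 u(y) = C1 + C2*y^(1 + 2*sqrt(2))


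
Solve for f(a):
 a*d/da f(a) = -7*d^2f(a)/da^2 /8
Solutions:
 f(a) = C1 + C2*erf(2*sqrt(7)*a/7)


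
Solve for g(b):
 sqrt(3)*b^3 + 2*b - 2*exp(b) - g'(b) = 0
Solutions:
 g(b) = C1 + sqrt(3)*b^4/4 + b^2 - 2*exp(b)


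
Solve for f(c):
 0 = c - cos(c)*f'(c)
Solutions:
 f(c) = C1 + Integral(c/cos(c), c)


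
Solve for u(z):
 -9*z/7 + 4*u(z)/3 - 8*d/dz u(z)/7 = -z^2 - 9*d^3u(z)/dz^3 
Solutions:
 u(z) = C1*exp(2^(1/3)*z*(4*2^(1/3)/(sqrt(191793)/441 + 1)^(1/3) + 21*(sqrt(191793)/441 + 1)^(1/3))/126)*sin(sqrt(3)*z*(-21*(2*sqrt(191793)/441 + 2)^(1/3) + 8/(2*sqrt(191793)/441 + 2)^(1/3))/126) + C2*exp(2^(1/3)*z*(4*2^(1/3)/(sqrt(191793)/441 + 1)^(1/3) + 21*(sqrt(191793)/441 + 1)^(1/3))/126)*cos(sqrt(3)*z*(-21*(2*sqrt(191793)/441 + 2)^(1/3) + 8/(2*sqrt(191793)/441 + 2)^(1/3))/126) + C3*exp(-2^(1/3)*z*(4*2^(1/3)/(sqrt(191793)/441 + 1)^(1/3) + 21*(sqrt(191793)/441 + 1)^(1/3))/63) - 3*z^2/4 - 9*z/28 - 27/98


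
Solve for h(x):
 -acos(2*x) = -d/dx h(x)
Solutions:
 h(x) = C1 + x*acos(2*x) - sqrt(1 - 4*x^2)/2


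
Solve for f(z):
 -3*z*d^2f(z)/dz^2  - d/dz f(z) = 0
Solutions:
 f(z) = C1 + C2*z^(2/3)


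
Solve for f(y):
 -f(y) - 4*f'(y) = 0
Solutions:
 f(y) = C1*exp(-y/4)


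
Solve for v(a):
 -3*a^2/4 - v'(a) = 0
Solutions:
 v(a) = C1 - a^3/4


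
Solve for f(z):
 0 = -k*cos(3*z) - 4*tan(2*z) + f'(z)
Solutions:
 f(z) = C1 + k*sin(3*z)/3 - 2*log(cos(2*z))


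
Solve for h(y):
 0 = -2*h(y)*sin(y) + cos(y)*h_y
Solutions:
 h(y) = C1/cos(y)^2


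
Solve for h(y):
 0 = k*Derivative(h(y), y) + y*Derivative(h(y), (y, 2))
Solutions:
 h(y) = C1 + y^(1 - re(k))*(C2*sin(log(y)*Abs(im(k))) + C3*cos(log(y)*im(k)))


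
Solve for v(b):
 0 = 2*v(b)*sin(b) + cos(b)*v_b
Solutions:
 v(b) = C1*cos(b)^2


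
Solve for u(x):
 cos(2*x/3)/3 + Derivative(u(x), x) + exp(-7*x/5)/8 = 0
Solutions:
 u(x) = C1 - sin(2*x/3)/2 + 5*exp(-7*x/5)/56


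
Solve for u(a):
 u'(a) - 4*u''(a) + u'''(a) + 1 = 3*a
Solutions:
 u(a) = C1 + C2*exp(a*(2 - sqrt(3))) + C3*exp(a*(sqrt(3) + 2)) + 3*a^2/2 + 11*a


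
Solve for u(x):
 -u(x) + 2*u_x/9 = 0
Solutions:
 u(x) = C1*exp(9*x/2)


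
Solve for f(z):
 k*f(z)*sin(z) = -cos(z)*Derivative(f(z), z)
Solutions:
 f(z) = C1*exp(k*log(cos(z)))


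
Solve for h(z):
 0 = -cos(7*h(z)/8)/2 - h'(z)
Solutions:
 z/2 - 4*log(sin(7*h(z)/8) - 1)/7 + 4*log(sin(7*h(z)/8) + 1)/7 = C1


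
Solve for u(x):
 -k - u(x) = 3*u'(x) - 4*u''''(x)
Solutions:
 u(x) = C1*exp(x*(-4 - (1 + 3*sqrt(57))^(1/3) + 8/(1 + 3*sqrt(57))^(1/3))/12)*sin(sqrt(3)*x*(8/(1 + 3*sqrt(57))^(1/3) + (1 + 3*sqrt(57))^(1/3))/12) + C2*exp(x*(-4 - (1 + 3*sqrt(57))^(1/3) + 8/(1 + 3*sqrt(57))^(1/3))/12)*cos(sqrt(3)*x*(8/(1 + 3*sqrt(57))^(1/3) + (1 + 3*sqrt(57))^(1/3))/12) + C3*exp(x) + C4*exp(x*(-8/(1 + 3*sqrt(57))^(1/3) - 2 + (1 + 3*sqrt(57))^(1/3))/6) - k


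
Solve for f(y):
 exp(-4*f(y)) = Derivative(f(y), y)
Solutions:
 f(y) = log(-I*(C1 + 4*y)^(1/4))
 f(y) = log(I*(C1 + 4*y)^(1/4))
 f(y) = log(-(C1 + 4*y)^(1/4))
 f(y) = log(C1 + 4*y)/4


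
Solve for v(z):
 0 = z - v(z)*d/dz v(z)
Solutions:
 v(z) = -sqrt(C1 + z^2)
 v(z) = sqrt(C1 + z^2)


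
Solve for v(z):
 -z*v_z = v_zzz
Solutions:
 v(z) = C1 + Integral(C2*airyai(-z) + C3*airybi(-z), z)


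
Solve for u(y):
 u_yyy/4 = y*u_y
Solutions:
 u(y) = C1 + Integral(C2*airyai(2^(2/3)*y) + C3*airybi(2^(2/3)*y), y)


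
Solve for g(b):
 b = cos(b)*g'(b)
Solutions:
 g(b) = C1 + Integral(b/cos(b), b)


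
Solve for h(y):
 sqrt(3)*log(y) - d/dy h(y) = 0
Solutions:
 h(y) = C1 + sqrt(3)*y*log(y) - sqrt(3)*y


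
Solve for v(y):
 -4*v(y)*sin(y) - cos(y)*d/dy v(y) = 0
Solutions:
 v(y) = C1*cos(y)^4


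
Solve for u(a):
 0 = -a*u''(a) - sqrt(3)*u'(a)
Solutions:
 u(a) = C1 + C2*a^(1 - sqrt(3))


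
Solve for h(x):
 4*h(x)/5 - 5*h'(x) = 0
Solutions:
 h(x) = C1*exp(4*x/25)


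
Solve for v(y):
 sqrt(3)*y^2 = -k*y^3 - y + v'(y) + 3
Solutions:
 v(y) = C1 + k*y^4/4 + sqrt(3)*y^3/3 + y^2/2 - 3*y


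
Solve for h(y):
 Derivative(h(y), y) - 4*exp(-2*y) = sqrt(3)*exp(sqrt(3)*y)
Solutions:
 h(y) = C1 + exp(sqrt(3)*y) - 2*exp(-2*y)


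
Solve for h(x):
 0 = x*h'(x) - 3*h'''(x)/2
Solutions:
 h(x) = C1 + Integral(C2*airyai(2^(1/3)*3^(2/3)*x/3) + C3*airybi(2^(1/3)*3^(2/3)*x/3), x)


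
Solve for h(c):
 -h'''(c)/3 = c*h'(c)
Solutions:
 h(c) = C1 + Integral(C2*airyai(-3^(1/3)*c) + C3*airybi(-3^(1/3)*c), c)


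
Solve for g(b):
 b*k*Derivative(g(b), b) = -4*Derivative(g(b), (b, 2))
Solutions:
 g(b) = Piecewise((-sqrt(2)*sqrt(pi)*C1*erf(sqrt(2)*b*sqrt(k)/4)/sqrt(k) - C2, (k > 0) | (k < 0)), (-C1*b - C2, True))


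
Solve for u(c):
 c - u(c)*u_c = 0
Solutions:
 u(c) = -sqrt(C1 + c^2)
 u(c) = sqrt(C1 + c^2)


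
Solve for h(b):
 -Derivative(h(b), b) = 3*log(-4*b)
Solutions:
 h(b) = C1 - 3*b*log(-b) + 3*b*(1 - 2*log(2))


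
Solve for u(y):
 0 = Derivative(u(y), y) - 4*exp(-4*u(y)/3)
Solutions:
 u(y) = 3*log(-I*(C1 + 16*y/3)^(1/4))
 u(y) = 3*log(I*(C1 + 16*y/3)^(1/4))
 u(y) = 3*log(-(C1 + 16*y/3)^(1/4))
 u(y) = 3*log(C1 + 16*y/3)/4


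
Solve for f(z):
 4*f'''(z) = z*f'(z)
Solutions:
 f(z) = C1 + Integral(C2*airyai(2^(1/3)*z/2) + C3*airybi(2^(1/3)*z/2), z)


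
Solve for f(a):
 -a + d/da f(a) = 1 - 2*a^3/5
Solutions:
 f(a) = C1 - a^4/10 + a^2/2 + a


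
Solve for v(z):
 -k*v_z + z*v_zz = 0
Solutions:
 v(z) = C1 + z^(re(k) + 1)*(C2*sin(log(z)*Abs(im(k))) + C3*cos(log(z)*im(k)))


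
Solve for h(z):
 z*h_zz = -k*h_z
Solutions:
 h(z) = C1 + z^(1 - re(k))*(C2*sin(log(z)*Abs(im(k))) + C3*cos(log(z)*im(k)))


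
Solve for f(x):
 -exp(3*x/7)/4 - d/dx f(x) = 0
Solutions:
 f(x) = C1 - 7*exp(3*x/7)/12


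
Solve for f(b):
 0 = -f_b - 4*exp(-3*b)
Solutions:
 f(b) = C1 + 4*exp(-3*b)/3


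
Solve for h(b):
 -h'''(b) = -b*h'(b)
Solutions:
 h(b) = C1 + Integral(C2*airyai(b) + C3*airybi(b), b)


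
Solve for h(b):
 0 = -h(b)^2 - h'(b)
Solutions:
 h(b) = 1/(C1 + b)


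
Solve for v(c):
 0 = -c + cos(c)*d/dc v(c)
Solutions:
 v(c) = C1 + Integral(c/cos(c), c)


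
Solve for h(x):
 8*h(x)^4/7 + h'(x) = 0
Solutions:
 h(x) = 7^(1/3)*(1/(C1 + 24*x))^(1/3)
 h(x) = 7^(1/3)*(-3^(2/3) - 3*3^(1/6)*I)*(1/(C1 + 8*x))^(1/3)/6
 h(x) = 7^(1/3)*(-3^(2/3) + 3*3^(1/6)*I)*(1/(C1 + 8*x))^(1/3)/6


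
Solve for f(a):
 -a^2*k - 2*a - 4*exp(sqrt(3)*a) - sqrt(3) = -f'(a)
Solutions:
 f(a) = C1 + a^3*k/3 + a^2 + sqrt(3)*a + 4*sqrt(3)*exp(sqrt(3)*a)/3


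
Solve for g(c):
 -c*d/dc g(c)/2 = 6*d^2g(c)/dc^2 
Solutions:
 g(c) = C1 + C2*erf(sqrt(6)*c/12)


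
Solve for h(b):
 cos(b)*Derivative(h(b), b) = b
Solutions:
 h(b) = C1 + Integral(b/cos(b), b)


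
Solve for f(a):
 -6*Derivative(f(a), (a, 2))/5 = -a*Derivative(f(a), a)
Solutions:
 f(a) = C1 + C2*erfi(sqrt(15)*a/6)


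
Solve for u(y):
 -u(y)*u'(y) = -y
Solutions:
 u(y) = -sqrt(C1 + y^2)
 u(y) = sqrt(C1 + y^2)


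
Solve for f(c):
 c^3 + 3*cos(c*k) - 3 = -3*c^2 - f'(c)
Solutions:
 f(c) = C1 - c^4/4 - c^3 + 3*c - 3*sin(c*k)/k


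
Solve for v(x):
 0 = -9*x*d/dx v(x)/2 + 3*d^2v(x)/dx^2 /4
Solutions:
 v(x) = C1 + C2*erfi(sqrt(3)*x)


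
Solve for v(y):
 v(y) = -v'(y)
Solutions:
 v(y) = C1*exp(-y)


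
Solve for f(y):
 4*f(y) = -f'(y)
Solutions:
 f(y) = C1*exp(-4*y)


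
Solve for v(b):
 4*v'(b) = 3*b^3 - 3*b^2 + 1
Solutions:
 v(b) = C1 + 3*b^4/16 - b^3/4 + b/4


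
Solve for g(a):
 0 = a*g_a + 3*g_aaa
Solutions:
 g(a) = C1 + Integral(C2*airyai(-3^(2/3)*a/3) + C3*airybi(-3^(2/3)*a/3), a)


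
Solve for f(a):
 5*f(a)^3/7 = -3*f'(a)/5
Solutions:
 f(a) = -sqrt(42)*sqrt(-1/(C1 - 25*a))/2
 f(a) = sqrt(42)*sqrt(-1/(C1 - 25*a))/2


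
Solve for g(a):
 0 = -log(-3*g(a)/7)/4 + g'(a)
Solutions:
 -4*Integral(1/(log(-_y) - log(7) + log(3)), (_y, g(a))) = C1 - a


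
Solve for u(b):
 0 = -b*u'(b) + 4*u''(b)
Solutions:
 u(b) = C1 + C2*erfi(sqrt(2)*b/4)


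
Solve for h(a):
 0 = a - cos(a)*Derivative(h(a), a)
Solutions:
 h(a) = C1 + Integral(a/cos(a), a)


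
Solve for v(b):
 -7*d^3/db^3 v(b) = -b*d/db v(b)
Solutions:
 v(b) = C1 + Integral(C2*airyai(7^(2/3)*b/7) + C3*airybi(7^(2/3)*b/7), b)


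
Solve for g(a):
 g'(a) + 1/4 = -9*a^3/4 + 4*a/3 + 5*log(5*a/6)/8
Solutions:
 g(a) = C1 - 9*a^4/16 + 2*a^2/3 + 5*a*log(a)/8 - 5*a*log(6)/8 - 7*a/8 + 5*a*log(5)/8


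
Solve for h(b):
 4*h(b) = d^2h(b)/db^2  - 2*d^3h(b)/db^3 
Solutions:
 h(b) = C1*exp(b*((12*sqrt(321) + 215)^(-1/3) + 2 + (12*sqrt(321) + 215)^(1/3))/12)*sin(sqrt(3)*b*(-(12*sqrt(321) + 215)^(1/3) + (12*sqrt(321) + 215)^(-1/3))/12) + C2*exp(b*((12*sqrt(321) + 215)^(-1/3) + 2 + (12*sqrt(321) + 215)^(1/3))/12)*cos(sqrt(3)*b*(-(12*sqrt(321) + 215)^(1/3) + (12*sqrt(321) + 215)^(-1/3))/12) + C3*exp(b*(-(12*sqrt(321) + 215)^(1/3) - 1/(12*sqrt(321) + 215)^(1/3) + 1)/6)


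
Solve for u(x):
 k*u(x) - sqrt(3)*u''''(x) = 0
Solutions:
 u(x) = C1*exp(-3^(7/8)*k^(1/4)*x/3) + C2*exp(3^(7/8)*k^(1/4)*x/3) + C3*exp(-3^(7/8)*I*k^(1/4)*x/3) + C4*exp(3^(7/8)*I*k^(1/4)*x/3)


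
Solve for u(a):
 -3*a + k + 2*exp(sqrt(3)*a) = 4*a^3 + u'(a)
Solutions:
 u(a) = C1 - a^4 - 3*a^2/2 + a*k + 2*sqrt(3)*exp(sqrt(3)*a)/3


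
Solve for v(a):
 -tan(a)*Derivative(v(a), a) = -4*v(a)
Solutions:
 v(a) = C1*sin(a)^4


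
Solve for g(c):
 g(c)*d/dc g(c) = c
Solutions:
 g(c) = -sqrt(C1 + c^2)
 g(c) = sqrt(C1 + c^2)


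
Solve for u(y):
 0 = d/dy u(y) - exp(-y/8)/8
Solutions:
 u(y) = C1 - 1/exp(y)^(1/8)


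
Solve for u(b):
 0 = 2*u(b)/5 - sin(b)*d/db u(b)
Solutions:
 u(b) = C1*(cos(b) - 1)^(1/5)/(cos(b) + 1)^(1/5)


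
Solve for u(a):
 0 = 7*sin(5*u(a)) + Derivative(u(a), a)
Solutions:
 u(a) = -acos((-C1 - exp(70*a))/(C1 - exp(70*a)))/5 + 2*pi/5
 u(a) = acos((-C1 - exp(70*a))/(C1 - exp(70*a)))/5


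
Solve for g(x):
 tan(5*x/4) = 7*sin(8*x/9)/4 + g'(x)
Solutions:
 g(x) = C1 - 4*log(cos(5*x/4))/5 + 63*cos(8*x/9)/32


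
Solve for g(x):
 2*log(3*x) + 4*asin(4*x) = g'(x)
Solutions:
 g(x) = C1 + 2*x*log(x) + 4*x*asin(4*x) - 2*x + 2*x*log(3) + sqrt(1 - 16*x^2)


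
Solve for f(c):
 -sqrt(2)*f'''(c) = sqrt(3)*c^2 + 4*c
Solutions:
 f(c) = C1 + C2*c + C3*c^2 - sqrt(6)*c^5/120 - sqrt(2)*c^4/12


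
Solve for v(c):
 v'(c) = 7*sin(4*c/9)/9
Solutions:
 v(c) = C1 - 7*cos(4*c/9)/4


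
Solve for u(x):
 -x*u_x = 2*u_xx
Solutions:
 u(x) = C1 + C2*erf(x/2)


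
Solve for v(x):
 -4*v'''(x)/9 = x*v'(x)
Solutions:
 v(x) = C1 + Integral(C2*airyai(-2^(1/3)*3^(2/3)*x/2) + C3*airybi(-2^(1/3)*3^(2/3)*x/2), x)


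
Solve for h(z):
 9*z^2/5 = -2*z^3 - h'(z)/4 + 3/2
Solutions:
 h(z) = C1 - 2*z^4 - 12*z^3/5 + 6*z


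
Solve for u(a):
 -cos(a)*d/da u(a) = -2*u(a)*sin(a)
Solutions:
 u(a) = C1/cos(a)^2


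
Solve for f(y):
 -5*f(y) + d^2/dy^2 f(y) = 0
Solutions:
 f(y) = C1*exp(-sqrt(5)*y) + C2*exp(sqrt(5)*y)


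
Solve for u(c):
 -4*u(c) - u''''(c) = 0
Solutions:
 u(c) = (C1*sin(c) + C2*cos(c))*exp(-c) + (C3*sin(c) + C4*cos(c))*exp(c)


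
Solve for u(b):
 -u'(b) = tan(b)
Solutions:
 u(b) = C1 + log(cos(b))


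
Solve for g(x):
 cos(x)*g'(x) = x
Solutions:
 g(x) = C1 + Integral(x/cos(x), x)


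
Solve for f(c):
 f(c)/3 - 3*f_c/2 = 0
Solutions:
 f(c) = C1*exp(2*c/9)


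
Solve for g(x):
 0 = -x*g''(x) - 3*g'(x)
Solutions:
 g(x) = C1 + C2/x^2


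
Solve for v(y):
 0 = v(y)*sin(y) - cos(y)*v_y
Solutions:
 v(y) = C1/cos(y)


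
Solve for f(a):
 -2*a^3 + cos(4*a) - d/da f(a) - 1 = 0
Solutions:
 f(a) = C1 - a^4/2 - a + sin(4*a)/4


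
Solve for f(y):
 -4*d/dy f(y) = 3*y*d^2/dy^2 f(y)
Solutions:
 f(y) = C1 + C2/y^(1/3)


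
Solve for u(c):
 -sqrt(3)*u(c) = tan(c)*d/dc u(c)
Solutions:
 u(c) = C1/sin(c)^(sqrt(3))


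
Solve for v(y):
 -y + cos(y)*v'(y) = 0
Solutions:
 v(y) = C1 + Integral(y/cos(y), y)


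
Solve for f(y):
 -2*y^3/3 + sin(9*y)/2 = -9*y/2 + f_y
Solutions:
 f(y) = C1 - y^4/6 + 9*y^2/4 - cos(9*y)/18


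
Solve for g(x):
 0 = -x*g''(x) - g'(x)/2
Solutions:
 g(x) = C1 + C2*sqrt(x)


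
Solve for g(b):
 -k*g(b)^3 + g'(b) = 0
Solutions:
 g(b) = -sqrt(2)*sqrt(-1/(C1 + b*k))/2
 g(b) = sqrt(2)*sqrt(-1/(C1 + b*k))/2


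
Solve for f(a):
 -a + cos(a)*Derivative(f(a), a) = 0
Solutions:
 f(a) = C1 + Integral(a/cos(a), a)


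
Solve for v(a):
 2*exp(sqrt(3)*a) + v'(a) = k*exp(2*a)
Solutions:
 v(a) = C1 + k*exp(2*a)/2 - 2*sqrt(3)*exp(sqrt(3)*a)/3


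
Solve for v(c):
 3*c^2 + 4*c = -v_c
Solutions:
 v(c) = C1 - c^3 - 2*c^2


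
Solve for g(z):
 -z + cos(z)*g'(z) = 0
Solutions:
 g(z) = C1 + Integral(z/cos(z), z)


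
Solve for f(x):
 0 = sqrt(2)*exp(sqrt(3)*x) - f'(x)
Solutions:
 f(x) = C1 + sqrt(6)*exp(sqrt(3)*x)/3


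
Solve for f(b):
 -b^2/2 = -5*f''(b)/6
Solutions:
 f(b) = C1 + C2*b + b^4/20


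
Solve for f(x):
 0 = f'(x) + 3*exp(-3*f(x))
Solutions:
 f(x) = log(C1 - 9*x)/3
 f(x) = log((-3^(1/3) - 3^(5/6)*I)*(C1 - 3*x)^(1/3)/2)
 f(x) = log((-3^(1/3) + 3^(5/6)*I)*(C1 - 3*x)^(1/3)/2)


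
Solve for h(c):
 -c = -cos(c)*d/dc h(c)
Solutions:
 h(c) = C1 + Integral(c/cos(c), c)


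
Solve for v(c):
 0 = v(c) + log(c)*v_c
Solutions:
 v(c) = C1*exp(-li(c))


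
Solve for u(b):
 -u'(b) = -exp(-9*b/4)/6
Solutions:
 u(b) = C1 - 2*exp(-9*b/4)/27


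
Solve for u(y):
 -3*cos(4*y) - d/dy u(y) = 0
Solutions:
 u(y) = C1 - 3*sin(4*y)/4


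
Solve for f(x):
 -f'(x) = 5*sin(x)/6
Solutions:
 f(x) = C1 + 5*cos(x)/6


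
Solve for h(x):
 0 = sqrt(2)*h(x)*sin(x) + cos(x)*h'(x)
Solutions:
 h(x) = C1*cos(x)^(sqrt(2))


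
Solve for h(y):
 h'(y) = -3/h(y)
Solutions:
 h(y) = -sqrt(C1 - 6*y)
 h(y) = sqrt(C1 - 6*y)


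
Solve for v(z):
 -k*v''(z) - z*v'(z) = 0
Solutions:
 v(z) = C1 + C2*sqrt(k)*erf(sqrt(2)*z*sqrt(1/k)/2)


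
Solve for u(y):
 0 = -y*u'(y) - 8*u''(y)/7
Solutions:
 u(y) = C1 + C2*erf(sqrt(7)*y/4)


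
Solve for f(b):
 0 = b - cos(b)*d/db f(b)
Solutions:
 f(b) = C1 + Integral(b/cos(b), b)


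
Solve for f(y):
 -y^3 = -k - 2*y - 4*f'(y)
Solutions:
 f(y) = C1 - k*y/4 + y^4/16 - y^2/4


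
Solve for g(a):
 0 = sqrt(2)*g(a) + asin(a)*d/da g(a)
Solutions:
 g(a) = C1*exp(-sqrt(2)*Integral(1/asin(a), a))


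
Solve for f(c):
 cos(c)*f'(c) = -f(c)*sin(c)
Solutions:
 f(c) = C1*cos(c)


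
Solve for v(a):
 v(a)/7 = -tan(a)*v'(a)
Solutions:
 v(a) = C1/sin(a)^(1/7)


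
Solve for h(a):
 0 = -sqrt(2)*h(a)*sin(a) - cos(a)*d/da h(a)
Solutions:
 h(a) = C1*cos(a)^(sqrt(2))


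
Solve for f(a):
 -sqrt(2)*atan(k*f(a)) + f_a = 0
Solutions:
 Integral(1/atan(_y*k), (_y, f(a))) = C1 + sqrt(2)*a


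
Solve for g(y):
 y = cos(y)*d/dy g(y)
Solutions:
 g(y) = C1 + Integral(y/cos(y), y)


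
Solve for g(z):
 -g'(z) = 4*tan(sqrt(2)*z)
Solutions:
 g(z) = C1 + 2*sqrt(2)*log(cos(sqrt(2)*z))


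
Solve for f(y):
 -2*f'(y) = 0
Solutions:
 f(y) = C1


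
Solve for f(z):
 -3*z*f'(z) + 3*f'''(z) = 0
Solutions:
 f(z) = C1 + Integral(C2*airyai(z) + C3*airybi(z), z)


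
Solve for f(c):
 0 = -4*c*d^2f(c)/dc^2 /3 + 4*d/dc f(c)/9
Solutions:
 f(c) = C1 + C2*c^(4/3)


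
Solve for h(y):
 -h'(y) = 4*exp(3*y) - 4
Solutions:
 h(y) = C1 + 4*y - 4*exp(3*y)/3


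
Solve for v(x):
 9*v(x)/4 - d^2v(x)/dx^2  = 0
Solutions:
 v(x) = C1*exp(-3*x/2) + C2*exp(3*x/2)


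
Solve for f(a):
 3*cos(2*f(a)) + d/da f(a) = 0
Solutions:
 f(a) = -asin((C1 + exp(12*a))/(C1 - exp(12*a)))/2 + pi/2
 f(a) = asin((C1 + exp(12*a))/(C1 - exp(12*a)))/2


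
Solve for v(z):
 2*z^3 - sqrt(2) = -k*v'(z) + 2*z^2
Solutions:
 v(z) = C1 - z^4/(2*k) + 2*z^3/(3*k) + sqrt(2)*z/k


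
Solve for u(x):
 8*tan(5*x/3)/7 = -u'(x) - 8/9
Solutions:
 u(x) = C1 - 8*x/9 + 24*log(cos(5*x/3))/35


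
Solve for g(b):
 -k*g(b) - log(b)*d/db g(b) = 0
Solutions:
 g(b) = C1*exp(-k*li(b))


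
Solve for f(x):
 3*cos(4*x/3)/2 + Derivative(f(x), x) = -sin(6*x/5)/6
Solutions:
 f(x) = C1 - 9*sin(4*x/3)/8 + 5*cos(6*x/5)/36


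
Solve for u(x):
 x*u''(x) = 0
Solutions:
 u(x) = C1 + C2*x


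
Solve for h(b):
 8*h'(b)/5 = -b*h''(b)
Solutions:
 h(b) = C1 + C2/b^(3/5)


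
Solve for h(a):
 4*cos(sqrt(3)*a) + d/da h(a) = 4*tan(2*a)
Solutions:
 h(a) = C1 - 2*log(cos(2*a)) - 4*sqrt(3)*sin(sqrt(3)*a)/3


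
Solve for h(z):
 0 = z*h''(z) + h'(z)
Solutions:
 h(z) = C1 + C2*log(z)


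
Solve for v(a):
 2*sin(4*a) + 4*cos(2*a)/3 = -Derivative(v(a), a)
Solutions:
 v(a) = C1 - 2*sin(2*a)/3 + cos(4*a)/2


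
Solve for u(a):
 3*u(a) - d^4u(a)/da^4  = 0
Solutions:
 u(a) = C1*exp(-3^(1/4)*a) + C2*exp(3^(1/4)*a) + C3*sin(3^(1/4)*a) + C4*cos(3^(1/4)*a)


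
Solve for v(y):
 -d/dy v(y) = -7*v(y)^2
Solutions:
 v(y) = -1/(C1 + 7*y)


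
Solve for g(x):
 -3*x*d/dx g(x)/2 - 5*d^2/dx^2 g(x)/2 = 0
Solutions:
 g(x) = C1 + C2*erf(sqrt(30)*x/10)


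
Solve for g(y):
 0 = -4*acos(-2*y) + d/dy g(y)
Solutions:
 g(y) = C1 + 4*y*acos(-2*y) + 2*sqrt(1 - 4*y^2)


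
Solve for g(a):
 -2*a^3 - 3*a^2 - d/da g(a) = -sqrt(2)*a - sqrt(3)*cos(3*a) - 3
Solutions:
 g(a) = C1 - a^4/2 - a^3 + sqrt(2)*a^2/2 + 3*a + sqrt(3)*sin(3*a)/3


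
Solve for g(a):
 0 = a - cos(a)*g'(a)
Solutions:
 g(a) = C1 + Integral(a/cos(a), a)


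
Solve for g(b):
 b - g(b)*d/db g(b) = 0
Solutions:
 g(b) = -sqrt(C1 + b^2)
 g(b) = sqrt(C1 + b^2)


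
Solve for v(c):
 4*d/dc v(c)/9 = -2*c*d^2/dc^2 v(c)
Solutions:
 v(c) = C1 + C2*c^(7/9)


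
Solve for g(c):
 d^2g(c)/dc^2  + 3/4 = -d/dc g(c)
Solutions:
 g(c) = C1 + C2*exp(-c) - 3*c/4


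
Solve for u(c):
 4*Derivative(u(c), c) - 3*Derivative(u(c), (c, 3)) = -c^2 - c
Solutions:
 u(c) = C1 + C2*exp(-2*sqrt(3)*c/3) + C3*exp(2*sqrt(3)*c/3) - c^3/12 - c^2/8 - 3*c/8


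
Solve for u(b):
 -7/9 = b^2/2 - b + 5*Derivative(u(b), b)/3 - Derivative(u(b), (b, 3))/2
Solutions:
 u(b) = C1 + C2*exp(-sqrt(30)*b/3) + C3*exp(sqrt(30)*b/3) - b^3/10 + 3*b^2/10 - 97*b/150


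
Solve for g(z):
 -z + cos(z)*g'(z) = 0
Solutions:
 g(z) = C1 + Integral(z/cos(z), z)


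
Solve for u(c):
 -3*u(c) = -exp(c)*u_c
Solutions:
 u(c) = C1*exp(-3*exp(-c))


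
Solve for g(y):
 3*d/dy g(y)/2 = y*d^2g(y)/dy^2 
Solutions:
 g(y) = C1 + C2*y^(5/2)


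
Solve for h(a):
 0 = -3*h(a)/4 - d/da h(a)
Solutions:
 h(a) = C1*exp(-3*a/4)


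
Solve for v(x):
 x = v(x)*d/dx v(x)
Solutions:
 v(x) = -sqrt(C1 + x^2)
 v(x) = sqrt(C1 + x^2)


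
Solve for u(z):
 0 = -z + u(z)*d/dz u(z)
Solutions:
 u(z) = -sqrt(C1 + z^2)
 u(z) = sqrt(C1 + z^2)


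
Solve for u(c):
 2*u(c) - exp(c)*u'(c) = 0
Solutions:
 u(c) = C1*exp(-2*exp(-c))


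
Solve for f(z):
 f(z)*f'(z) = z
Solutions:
 f(z) = -sqrt(C1 + z^2)
 f(z) = sqrt(C1 + z^2)


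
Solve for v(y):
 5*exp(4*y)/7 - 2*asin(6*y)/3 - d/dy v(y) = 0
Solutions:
 v(y) = C1 - 2*y*asin(6*y)/3 - sqrt(1 - 36*y^2)/9 + 5*exp(4*y)/28


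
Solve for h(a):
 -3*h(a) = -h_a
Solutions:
 h(a) = C1*exp(3*a)


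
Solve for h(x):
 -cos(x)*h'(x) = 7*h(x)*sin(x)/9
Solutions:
 h(x) = C1*cos(x)^(7/9)


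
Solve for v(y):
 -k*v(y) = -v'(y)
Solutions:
 v(y) = C1*exp(k*y)


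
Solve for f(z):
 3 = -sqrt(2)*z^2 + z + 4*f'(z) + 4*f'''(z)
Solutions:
 f(z) = C1 + C2*sin(z) + C3*cos(z) + sqrt(2)*z^3/12 - z^2/8 - sqrt(2)*z/2 + 3*z/4


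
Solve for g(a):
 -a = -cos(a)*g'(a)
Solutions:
 g(a) = C1 + Integral(a/cos(a), a)


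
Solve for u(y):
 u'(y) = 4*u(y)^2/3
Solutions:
 u(y) = -3/(C1 + 4*y)


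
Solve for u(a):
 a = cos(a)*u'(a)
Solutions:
 u(a) = C1 + Integral(a/cos(a), a)


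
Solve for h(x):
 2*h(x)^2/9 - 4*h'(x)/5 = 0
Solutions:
 h(x) = -18/(C1 + 5*x)


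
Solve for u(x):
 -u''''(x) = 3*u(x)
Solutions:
 u(x) = (C1*sin(sqrt(2)*3^(1/4)*x/2) + C2*cos(sqrt(2)*3^(1/4)*x/2))*exp(-sqrt(2)*3^(1/4)*x/2) + (C3*sin(sqrt(2)*3^(1/4)*x/2) + C4*cos(sqrt(2)*3^(1/4)*x/2))*exp(sqrt(2)*3^(1/4)*x/2)


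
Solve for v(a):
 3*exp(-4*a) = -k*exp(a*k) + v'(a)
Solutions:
 v(a) = C1 + exp(a*k) - 3*exp(-4*a)/4


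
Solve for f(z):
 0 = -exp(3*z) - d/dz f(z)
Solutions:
 f(z) = C1 - exp(3*z)/3


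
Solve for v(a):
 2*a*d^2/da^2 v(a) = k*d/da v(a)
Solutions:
 v(a) = C1 + a^(re(k)/2 + 1)*(C2*sin(log(a)*Abs(im(k))/2) + C3*cos(log(a)*im(k)/2))


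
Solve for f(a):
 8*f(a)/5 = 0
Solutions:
 f(a) = 0


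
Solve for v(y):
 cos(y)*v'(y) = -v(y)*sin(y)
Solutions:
 v(y) = C1*cos(y)


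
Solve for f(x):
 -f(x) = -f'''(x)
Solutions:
 f(x) = C3*exp(x) + (C1*sin(sqrt(3)*x/2) + C2*cos(sqrt(3)*x/2))*exp(-x/2)


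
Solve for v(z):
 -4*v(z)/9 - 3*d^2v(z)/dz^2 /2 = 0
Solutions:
 v(z) = C1*sin(2*sqrt(6)*z/9) + C2*cos(2*sqrt(6)*z/9)


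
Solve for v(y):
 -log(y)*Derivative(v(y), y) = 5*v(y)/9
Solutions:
 v(y) = C1*exp(-5*li(y)/9)


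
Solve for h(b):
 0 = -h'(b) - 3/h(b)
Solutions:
 h(b) = -sqrt(C1 - 6*b)
 h(b) = sqrt(C1 - 6*b)


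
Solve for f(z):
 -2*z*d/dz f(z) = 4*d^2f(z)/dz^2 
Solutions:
 f(z) = C1 + C2*erf(z/2)


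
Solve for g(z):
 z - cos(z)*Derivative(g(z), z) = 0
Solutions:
 g(z) = C1 + Integral(z/cos(z), z)


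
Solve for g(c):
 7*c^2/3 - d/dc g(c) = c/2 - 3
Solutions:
 g(c) = C1 + 7*c^3/9 - c^2/4 + 3*c


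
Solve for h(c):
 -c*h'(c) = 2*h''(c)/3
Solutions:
 h(c) = C1 + C2*erf(sqrt(3)*c/2)


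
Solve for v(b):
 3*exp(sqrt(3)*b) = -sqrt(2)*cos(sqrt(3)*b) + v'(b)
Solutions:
 v(b) = C1 + sqrt(3)*exp(sqrt(3)*b) + sqrt(6)*sin(sqrt(3)*b)/3


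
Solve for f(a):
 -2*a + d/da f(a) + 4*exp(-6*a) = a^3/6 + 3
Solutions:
 f(a) = C1 + a^4/24 + a^2 + 3*a + 2*exp(-6*a)/3


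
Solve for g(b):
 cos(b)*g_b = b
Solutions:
 g(b) = C1 + Integral(b/cos(b), b)


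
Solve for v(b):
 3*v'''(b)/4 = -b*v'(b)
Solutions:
 v(b) = C1 + Integral(C2*airyai(-6^(2/3)*b/3) + C3*airybi(-6^(2/3)*b/3), b)


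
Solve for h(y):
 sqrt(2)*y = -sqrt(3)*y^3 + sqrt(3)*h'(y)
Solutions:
 h(y) = C1 + y^4/4 + sqrt(6)*y^2/6


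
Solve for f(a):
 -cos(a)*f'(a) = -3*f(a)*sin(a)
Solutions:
 f(a) = C1/cos(a)^3


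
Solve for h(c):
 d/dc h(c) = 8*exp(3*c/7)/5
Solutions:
 h(c) = C1 + 56*exp(3*c/7)/15


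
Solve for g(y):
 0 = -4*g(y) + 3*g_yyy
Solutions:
 g(y) = C3*exp(6^(2/3)*y/3) + (C1*sin(2^(2/3)*3^(1/6)*y/2) + C2*cos(2^(2/3)*3^(1/6)*y/2))*exp(-6^(2/3)*y/6)


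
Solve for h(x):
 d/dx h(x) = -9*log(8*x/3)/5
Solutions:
 h(x) = C1 - 9*x*log(x)/5 - 27*x*log(2)/5 + 9*x/5 + 9*x*log(3)/5


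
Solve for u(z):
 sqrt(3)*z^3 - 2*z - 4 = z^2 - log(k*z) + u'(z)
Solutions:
 u(z) = C1 + sqrt(3)*z^4/4 - z^3/3 - z^2 + z*log(k*z) - 5*z


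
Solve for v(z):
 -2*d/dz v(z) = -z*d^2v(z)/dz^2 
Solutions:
 v(z) = C1 + C2*z^3


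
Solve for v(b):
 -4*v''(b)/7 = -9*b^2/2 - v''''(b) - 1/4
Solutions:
 v(b) = C1 + C2*b + C3*exp(-2*sqrt(7)*b/7) + C4*exp(2*sqrt(7)*b/7) + 21*b^4/32 + 14*b^2


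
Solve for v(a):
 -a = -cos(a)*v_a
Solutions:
 v(a) = C1 + Integral(a/cos(a), a)


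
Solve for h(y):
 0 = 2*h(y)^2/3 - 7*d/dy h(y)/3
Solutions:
 h(y) = -7/(C1 + 2*y)


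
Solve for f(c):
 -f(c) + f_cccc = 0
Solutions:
 f(c) = C1*exp(-c) + C2*exp(c) + C3*sin(c) + C4*cos(c)


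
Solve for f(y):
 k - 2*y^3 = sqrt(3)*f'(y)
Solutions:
 f(y) = C1 + sqrt(3)*k*y/3 - sqrt(3)*y^4/6


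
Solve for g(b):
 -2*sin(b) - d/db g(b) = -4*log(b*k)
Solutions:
 g(b) = C1 + 4*b*log(b*k) - 4*b + 2*cos(b)


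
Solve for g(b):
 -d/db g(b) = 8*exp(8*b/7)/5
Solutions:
 g(b) = C1 - 7*exp(8*b/7)/5


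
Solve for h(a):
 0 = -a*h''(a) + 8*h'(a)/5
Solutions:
 h(a) = C1 + C2*a^(13/5)


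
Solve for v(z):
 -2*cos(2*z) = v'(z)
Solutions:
 v(z) = C1 - sin(2*z)


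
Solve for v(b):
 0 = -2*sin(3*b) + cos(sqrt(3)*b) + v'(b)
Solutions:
 v(b) = C1 - sqrt(3)*sin(sqrt(3)*b)/3 - 2*cos(3*b)/3


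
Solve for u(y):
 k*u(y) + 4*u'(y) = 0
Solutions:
 u(y) = C1*exp(-k*y/4)


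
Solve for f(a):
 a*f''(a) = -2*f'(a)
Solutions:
 f(a) = C1 + C2/a


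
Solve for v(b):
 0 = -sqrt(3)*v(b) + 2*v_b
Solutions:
 v(b) = C1*exp(sqrt(3)*b/2)


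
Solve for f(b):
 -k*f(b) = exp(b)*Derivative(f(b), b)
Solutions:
 f(b) = C1*exp(k*exp(-b))


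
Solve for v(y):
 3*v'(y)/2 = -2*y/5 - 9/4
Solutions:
 v(y) = C1 - 2*y^2/15 - 3*y/2


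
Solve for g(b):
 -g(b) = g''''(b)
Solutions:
 g(b) = (C1*sin(sqrt(2)*b/2) + C2*cos(sqrt(2)*b/2))*exp(-sqrt(2)*b/2) + (C3*sin(sqrt(2)*b/2) + C4*cos(sqrt(2)*b/2))*exp(sqrt(2)*b/2)


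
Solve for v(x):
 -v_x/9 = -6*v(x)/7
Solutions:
 v(x) = C1*exp(54*x/7)


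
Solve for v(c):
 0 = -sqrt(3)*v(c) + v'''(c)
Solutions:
 v(c) = C3*exp(3^(1/6)*c) + (C1*sin(3^(2/3)*c/2) + C2*cos(3^(2/3)*c/2))*exp(-3^(1/6)*c/2)


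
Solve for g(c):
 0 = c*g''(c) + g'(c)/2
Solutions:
 g(c) = C1 + C2*sqrt(c)


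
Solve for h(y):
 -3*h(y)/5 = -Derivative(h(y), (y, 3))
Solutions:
 h(y) = C3*exp(3^(1/3)*5^(2/3)*y/5) + (C1*sin(3^(5/6)*5^(2/3)*y/10) + C2*cos(3^(5/6)*5^(2/3)*y/10))*exp(-3^(1/3)*5^(2/3)*y/10)


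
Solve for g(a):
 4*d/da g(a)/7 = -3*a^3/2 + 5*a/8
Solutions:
 g(a) = C1 - 21*a^4/32 + 35*a^2/64


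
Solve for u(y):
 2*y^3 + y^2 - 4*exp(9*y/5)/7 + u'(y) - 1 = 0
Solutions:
 u(y) = C1 - y^4/2 - y^3/3 + y + 20*exp(9*y/5)/63


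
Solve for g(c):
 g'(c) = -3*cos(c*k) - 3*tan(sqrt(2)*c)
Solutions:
 g(c) = C1 - 3*Piecewise((sin(c*k)/k, Ne(k, 0)), (c, True)) + 3*sqrt(2)*log(cos(sqrt(2)*c))/2


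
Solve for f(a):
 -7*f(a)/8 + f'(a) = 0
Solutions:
 f(a) = C1*exp(7*a/8)


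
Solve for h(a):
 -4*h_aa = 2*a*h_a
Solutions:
 h(a) = C1 + C2*erf(a/2)


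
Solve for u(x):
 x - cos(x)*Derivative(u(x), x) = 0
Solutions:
 u(x) = C1 + Integral(x/cos(x), x)


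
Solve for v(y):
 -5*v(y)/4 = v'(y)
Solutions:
 v(y) = C1*exp(-5*y/4)
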